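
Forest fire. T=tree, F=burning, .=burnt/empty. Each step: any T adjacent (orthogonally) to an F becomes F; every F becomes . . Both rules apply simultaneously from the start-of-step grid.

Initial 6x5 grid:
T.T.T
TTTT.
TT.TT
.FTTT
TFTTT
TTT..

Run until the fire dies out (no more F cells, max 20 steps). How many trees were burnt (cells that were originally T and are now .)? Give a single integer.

Answer: 20

Derivation:
Step 1: +5 fires, +2 burnt (F count now 5)
Step 2: +6 fires, +5 burnt (F count now 6)
Step 3: +5 fires, +6 burnt (F count now 5)
Step 4: +4 fires, +5 burnt (F count now 4)
Step 5: +0 fires, +4 burnt (F count now 0)
Fire out after step 5
Initially T: 21, now '.': 29
Total burnt (originally-T cells now '.'): 20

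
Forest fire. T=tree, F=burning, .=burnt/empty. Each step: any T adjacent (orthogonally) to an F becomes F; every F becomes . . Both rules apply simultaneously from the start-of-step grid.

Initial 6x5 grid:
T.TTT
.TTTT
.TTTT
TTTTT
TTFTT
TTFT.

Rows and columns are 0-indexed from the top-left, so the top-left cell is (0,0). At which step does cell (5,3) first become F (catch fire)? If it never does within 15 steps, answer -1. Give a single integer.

Step 1: cell (5,3)='F' (+5 fires, +2 burnt)
  -> target ignites at step 1
Step 2: cell (5,3)='.' (+6 fires, +5 burnt)
Step 3: cell (5,3)='.' (+5 fires, +6 burnt)
Step 4: cell (5,3)='.' (+4 fires, +5 burnt)
Step 5: cell (5,3)='.' (+2 fires, +4 burnt)
Step 6: cell (5,3)='.' (+1 fires, +2 burnt)
Step 7: cell (5,3)='.' (+0 fires, +1 burnt)
  fire out at step 7

1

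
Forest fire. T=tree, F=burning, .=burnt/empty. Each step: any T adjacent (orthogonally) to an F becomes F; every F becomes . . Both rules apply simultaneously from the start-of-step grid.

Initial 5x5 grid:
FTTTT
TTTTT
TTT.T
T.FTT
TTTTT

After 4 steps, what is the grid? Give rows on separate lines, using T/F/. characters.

Step 1: 5 trees catch fire, 2 burn out
  .FTTT
  FTTTT
  TTF.T
  T..FT
  TTFTT
Step 2: 8 trees catch fire, 5 burn out
  ..FTT
  .FFTT
  FF..T
  T...F
  TF.FT
Step 3: 6 trees catch fire, 8 burn out
  ...FT
  ...FT
  ....F
  F....
  F...F
Step 4: 2 trees catch fire, 6 burn out
  ....F
  ....F
  .....
  .....
  .....

....F
....F
.....
.....
.....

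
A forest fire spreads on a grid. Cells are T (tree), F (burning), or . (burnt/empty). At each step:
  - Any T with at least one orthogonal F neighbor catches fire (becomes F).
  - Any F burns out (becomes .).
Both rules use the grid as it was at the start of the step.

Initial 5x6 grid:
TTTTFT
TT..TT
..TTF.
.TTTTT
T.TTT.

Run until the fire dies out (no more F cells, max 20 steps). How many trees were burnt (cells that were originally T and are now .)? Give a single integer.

Answer: 19

Derivation:
Step 1: +5 fires, +2 burnt (F count now 5)
Step 2: +6 fires, +5 burnt (F count now 6)
Step 3: +3 fires, +6 burnt (F count now 3)
Step 4: +4 fires, +3 burnt (F count now 4)
Step 5: +1 fires, +4 burnt (F count now 1)
Step 6: +0 fires, +1 burnt (F count now 0)
Fire out after step 6
Initially T: 20, now '.': 29
Total burnt (originally-T cells now '.'): 19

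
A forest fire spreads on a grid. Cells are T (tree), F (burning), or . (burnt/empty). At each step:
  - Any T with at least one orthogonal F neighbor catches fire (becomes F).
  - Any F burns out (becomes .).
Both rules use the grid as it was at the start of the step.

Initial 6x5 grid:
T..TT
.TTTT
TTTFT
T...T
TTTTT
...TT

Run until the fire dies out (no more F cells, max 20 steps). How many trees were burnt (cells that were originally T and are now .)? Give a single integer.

Step 1: +3 fires, +1 burnt (F count now 3)
Step 2: +5 fires, +3 burnt (F count now 5)
Step 3: +4 fires, +5 burnt (F count now 4)
Step 4: +3 fires, +4 burnt (F count now 3)
Step 5: +3 fires, +3 burnt (F count now 3)
Step 6: +1 fires, +3 burnt (F count now 1)
Step 7: +0 fires, +1 burnt (F count now 0)
Fire out after step 7
Initially T: 20, now '.': 29
Total burnt (originally-T cells now '.'): 19

Answer: 19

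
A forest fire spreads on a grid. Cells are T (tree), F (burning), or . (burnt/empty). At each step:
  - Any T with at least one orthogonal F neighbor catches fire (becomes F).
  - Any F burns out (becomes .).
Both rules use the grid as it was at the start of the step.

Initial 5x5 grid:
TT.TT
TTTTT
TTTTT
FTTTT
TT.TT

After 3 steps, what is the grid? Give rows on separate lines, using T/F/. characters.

Step 1: 3 trees catch fire, 1 burn out
  TT.TT
  TTTTT
  FTTTT
  .FTTT
  FT.TT
Step 2: 4 trees catch fire, 3 burn out
  TT.TT
  FTTTT
  .FTTT
  ..FTT
  .F.TT
Step 3: 4 trees catch fire, 4 burn out
  FT.TT
  .FTTT
  ..FTT
  ...FT
  ...TT

FT.TT
.FTTT
..FTT
...FT
...TT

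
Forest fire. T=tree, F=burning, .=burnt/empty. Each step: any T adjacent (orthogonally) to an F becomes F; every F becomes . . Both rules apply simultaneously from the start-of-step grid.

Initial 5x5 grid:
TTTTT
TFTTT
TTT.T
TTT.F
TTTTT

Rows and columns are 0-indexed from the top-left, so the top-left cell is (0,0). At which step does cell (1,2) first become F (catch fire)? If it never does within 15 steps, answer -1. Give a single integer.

Step 1: cell (1,2)='F' (+6 fires, +2 burnt)
  -> target ignites at step 1
Step 2: cell (1,2)='.' (+8 fires, +6 burnt)
Step 3: cell (1,2)='.' (+6 fires, +8 burnt)
Step 4: cell (1,2)='.' (+1 fires, +6 burnt)
Step 5: cell (1,2)='.' (+0 fires, +1 burnt)
  fire out at step 5

1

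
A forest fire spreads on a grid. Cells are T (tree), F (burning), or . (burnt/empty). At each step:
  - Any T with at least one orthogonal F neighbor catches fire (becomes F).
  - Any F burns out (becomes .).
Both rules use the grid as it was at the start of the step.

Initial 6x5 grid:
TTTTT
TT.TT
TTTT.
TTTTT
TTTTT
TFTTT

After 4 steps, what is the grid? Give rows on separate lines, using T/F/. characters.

Step 1: 3 trees catch fire, 1 burn out
  TTTTT
  TT.TT
  TTTT.
  TTTTT
  TFTTT
  F.FTT
Step 2: 4 trees catch fire, 3 burn out
  TTTTT
  TT.TT
  TTTT.
  TFTTT
  F.FTT
  ...FT
Step 3: 5 trees catch fire, 4 burn out
  TTTTT
  TT.TT
  TFTT.
  F.FTT
  ...FT
  ....F
Step 4: 5 trees catch fire, 5 burn out
  TTTTT
  TF.TT
  F.FT.
  ...FT
  ....F
  .....

TTTTT
TF.TT
F.FT.
...FT
....F
.....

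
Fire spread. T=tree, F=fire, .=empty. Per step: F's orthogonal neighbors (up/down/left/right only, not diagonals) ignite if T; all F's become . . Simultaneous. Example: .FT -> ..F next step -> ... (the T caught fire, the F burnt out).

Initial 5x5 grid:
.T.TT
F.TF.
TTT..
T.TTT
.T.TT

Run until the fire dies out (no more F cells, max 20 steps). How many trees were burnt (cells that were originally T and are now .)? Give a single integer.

Answer: 12

Derivation:
Step 1: +3 fires, +2 burnt (F count now 3)
Step 2: +4 fires, +3 burnt (F count now 4)
Step 3: +1 fires, +4 burnt (F count now 1)
Step 4: +1 fires, +1 burnt (F count now 1)
Step 5: +2 fires, +1 burnt (F count now 2)
Step 6: +1 fires, +2 burnt (F count now 1)
Step 7: +0 fires, +1 burnt (F count now 0)
Fire out after step 7
Initially T: 14, now '.': 23
Total burnt (originally-T cells now '.'): 12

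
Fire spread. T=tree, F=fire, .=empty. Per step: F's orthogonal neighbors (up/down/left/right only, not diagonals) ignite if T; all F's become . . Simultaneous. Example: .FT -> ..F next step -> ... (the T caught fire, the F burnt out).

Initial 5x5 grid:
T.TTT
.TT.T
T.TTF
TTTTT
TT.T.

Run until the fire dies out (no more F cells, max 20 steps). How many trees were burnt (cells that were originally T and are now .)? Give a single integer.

Answer: 17

Derivation:
Step 1: +3 fires, +1 burnt (F count now 3)
Step 2: +3 fires, +3 burnt (F count now 3)
Step 3: +4 fires, +3 burnt (F count now 4)
Step 4: +3 fires, +4 burnt (F count now 3)
Step 5: +2 fires, +3 burnt (F count now 2)
Step 6: +2 fires, +2 burnt (F count now 2)
Step 7: +0 fires, +2 burnt (F count now 0)
Fire out after step 7
Initially T: 18, now '.': 24
Total burnt (originally-T cells now '.'): 17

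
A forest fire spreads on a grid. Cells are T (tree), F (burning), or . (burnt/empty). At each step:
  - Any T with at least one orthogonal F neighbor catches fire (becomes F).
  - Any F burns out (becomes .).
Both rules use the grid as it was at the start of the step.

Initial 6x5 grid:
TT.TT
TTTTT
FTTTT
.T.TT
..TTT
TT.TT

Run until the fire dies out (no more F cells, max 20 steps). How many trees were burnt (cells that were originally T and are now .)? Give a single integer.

Step 1: +2 fires, +1 burnt (F count now 2)
Step 2: +4 fires, +2 burnt (F count now 4)
Step 3: +3 fires, +4 burnt (F count now 3)
Step 4: +3 fires, +3 burnt (F count now 3)
Step 5: +4 fires, +3 burnt (F count now 4)
Step 6: +4 fires, +4 burnt (F count now 4)
Step 7: +1 fires, +4 burnt (F count now 1)
Step 8: +0 fires, +1 burnt (F count now 0)
Fire out after step 8
Initially T: 23, now '.': 28
Total burnt (originally-T cells now '.'): 21

Answer: 21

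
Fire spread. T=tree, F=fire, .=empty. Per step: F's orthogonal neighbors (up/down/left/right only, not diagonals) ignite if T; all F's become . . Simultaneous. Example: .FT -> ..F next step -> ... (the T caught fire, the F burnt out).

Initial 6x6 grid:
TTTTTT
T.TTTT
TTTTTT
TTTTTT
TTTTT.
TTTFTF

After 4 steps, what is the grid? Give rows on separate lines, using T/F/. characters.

Step 1: 3 trees catch fire, 2 burn out
  TTTTTT
  T.TTTT
  TTTTTT
  TTTTTT
  TTTFT.
  TTF.F.
Step 2: 4 trees catch fire, 3 burn out
  TTTTTT
  T.TTTT
  TTTTTT
  TTTFTT
  TTF.F.
  TF....
Step 3: 5 trees catch fire, 4 burn out
  TTTTTT
  T.TTTT
  TTTFTT
  TTF.FT
  TF....
  F.....
Step 4: 6 trees catch fire, 5 burn out
  TTTTTT
  T.TFTT
  TTF.FT
  TF...F
  F.....
  ......

TTTTTT
T.TFTT
TTF.FT
TF...F
F.....
......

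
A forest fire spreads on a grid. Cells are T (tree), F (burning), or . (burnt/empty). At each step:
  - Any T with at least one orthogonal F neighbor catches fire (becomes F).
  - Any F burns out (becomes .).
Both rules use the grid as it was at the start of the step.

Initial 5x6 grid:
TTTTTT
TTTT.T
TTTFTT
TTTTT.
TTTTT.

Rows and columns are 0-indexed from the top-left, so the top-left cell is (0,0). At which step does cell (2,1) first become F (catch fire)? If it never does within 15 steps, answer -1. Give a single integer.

Step 1: cell (2,1)='T' (+4 fires, +1 burnt)
Step 2: cell (2,1)='F' (+7 fires, +4 burnt)
  -> target ignites at step 2
Step 3: cell (2,1)='.' (+8 fires, +7 burnt)
Step 4: cell (2,1)='.' (+5 fires, +8 burnt)
Step 5: cell (2,1)='.' (+2 fires, +5 burnt)
Step 6: cell (2,1)='.' (+0 fires, +2 burnt)
  fire out at step 6

2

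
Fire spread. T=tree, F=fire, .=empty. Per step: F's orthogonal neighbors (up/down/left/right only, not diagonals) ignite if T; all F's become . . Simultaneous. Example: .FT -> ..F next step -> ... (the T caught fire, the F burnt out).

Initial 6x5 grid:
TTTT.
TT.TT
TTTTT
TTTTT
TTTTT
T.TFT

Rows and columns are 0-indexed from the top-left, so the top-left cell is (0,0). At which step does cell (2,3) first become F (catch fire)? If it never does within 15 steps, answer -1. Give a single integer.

Step 1: cell (2,3)='T' (+3 fires, +1 burnt)
Step 2: cell (2,3)='T' (+3 fires, +3 burnt)
Step 3: cell (2,3)='F' (+4 fires, +3 burnt)
  -> target ignites at step 3
Step 4: cell (2,3)='.' (+5 fires, +4 burnt)
Step 5: cell (2,3)='.' (+5 fires, +5 burnt)
Step 6: cell (2,3)='.' (+3 fires, +5 burnt)
Step 7: cell (2,3)='.' (+2 fires, +3 burnt)
Step 8: cell (2,3)='.' (+1 fires, +2 burnt)
Step 9: cell (2,3)='.' (+0 fires, +1 burnt)
  fire out at step 9

3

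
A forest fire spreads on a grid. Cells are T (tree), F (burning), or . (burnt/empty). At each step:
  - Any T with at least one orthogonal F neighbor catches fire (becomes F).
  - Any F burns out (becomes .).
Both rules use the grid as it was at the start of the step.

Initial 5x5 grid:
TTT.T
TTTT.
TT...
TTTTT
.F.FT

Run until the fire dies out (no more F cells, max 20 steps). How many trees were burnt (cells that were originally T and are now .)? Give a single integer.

Answer: 15

Derivation:
Step 1: +3 fires, +2 burnt (F count now 3)
Step 2: +4 fires, +3 burnt (F count now 4)
Step 3: +2 fires, +4 burnt (F count now 2)
Step 4: +3 fires, +2 burnt (F count now 3)
Step 5: +3 fires, +3 burnt (F count now 3)
Step 6: +0 fires, +3 burnt (F count now 0)
Fire out after step 6
Initially T: 16, now '.': 24
Total burnt (originally-T cells now '.'): 15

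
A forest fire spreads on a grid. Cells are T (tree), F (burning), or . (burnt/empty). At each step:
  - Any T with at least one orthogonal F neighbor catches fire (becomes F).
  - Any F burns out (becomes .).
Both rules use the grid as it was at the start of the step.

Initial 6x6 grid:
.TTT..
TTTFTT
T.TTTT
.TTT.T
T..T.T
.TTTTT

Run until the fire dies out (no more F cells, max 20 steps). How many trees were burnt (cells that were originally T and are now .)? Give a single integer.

Step 1: +4 fires, +1 burnt (F count now 4)
Step 2: +6 fires, +4 burnt (F count now 6)
Step 3: +5 fires, +6 burnt (F count now 5)
Step 4: +4 fires, +5 burnt (F count now 4)
Step 5: +3 fires, +4 burnt (F count now 3)
Step 6: +2 fires, +3 burnt (F count now 2)
Step 7: +0 fires, +2 burnt (F count now 0)
Fire out after step 7
Initially T: 25, now '.': 35
Total burnt (originally-T cells now '.'): 24

Answer: 24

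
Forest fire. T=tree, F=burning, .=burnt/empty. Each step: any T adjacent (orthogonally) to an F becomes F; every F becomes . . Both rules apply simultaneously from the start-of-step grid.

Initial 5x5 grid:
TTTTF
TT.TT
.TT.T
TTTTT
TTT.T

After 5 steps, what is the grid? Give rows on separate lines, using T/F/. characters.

Step 1: 2 trees catch fire, 1 burn out
  TTTF.
  TT.TF
  .TT.T
  TTTTT
  TTT.T
Step 2: 3 trees catch fire, 2 burn out
  TTF..
  TT.F.
  .TT.F
  TTTTT
  TTT.T
Step 3: 2 trees catch fire, 3 burn out
  TF...
  TT...
  .TT..
  TTTTF
  TTT.T
Step 4: 4 trees catch fire, 2 burn out
  F....
  TF...
  .TT..
  TTTF.
  TTT.F
Step 5: 3 trees catch fire, 4 burn out
  .....
  F....
  .FT..
  TTF..
  TTT..

.....
F....
.FT..
TTF..
TTT..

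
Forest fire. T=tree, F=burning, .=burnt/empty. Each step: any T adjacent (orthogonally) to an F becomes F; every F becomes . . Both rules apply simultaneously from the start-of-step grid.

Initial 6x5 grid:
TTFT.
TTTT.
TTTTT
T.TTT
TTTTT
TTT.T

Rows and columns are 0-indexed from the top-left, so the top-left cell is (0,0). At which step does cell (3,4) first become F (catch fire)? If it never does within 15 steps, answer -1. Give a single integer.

Step 1: cell (3,4)='T' (+3 fires, +1 burnt)
Step 2: cell (3,4)='T' (+4 fires, +3 burnt)
Step 3: cell (3,4)='T' (+4 fires, +4 burnt)
Step 4: cell (3,4)='T' (+4 fires, +4 burnt)
Step 5: cell (3,4)='F' (+5 fires, +4 burnt)
  -> target ignites at step 5
Step 6: cell (3,4)='.' (+3 fires, +5 burnt)
Step 7: cell (3,4)='.' (+2 fires, +3 burnt)
Step 8: cell (3,4)='.' (+0 fires, +2 burnt)
  fire out at step 8

5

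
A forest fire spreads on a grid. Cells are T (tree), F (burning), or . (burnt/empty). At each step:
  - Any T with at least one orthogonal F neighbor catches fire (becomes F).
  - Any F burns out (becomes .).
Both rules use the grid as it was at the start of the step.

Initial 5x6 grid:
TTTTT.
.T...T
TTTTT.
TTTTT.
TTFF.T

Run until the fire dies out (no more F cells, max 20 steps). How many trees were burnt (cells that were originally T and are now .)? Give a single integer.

Answer: 18

Derivation:
Step 1: +3 fires, +2 burnt (F count now 3)
Step 2: +5 fires, +3 burnt (F count now 5)
Step 3: +3 fires, +5 burnt (F count now 3)
Step 4: +2 fires, +3 burnt (F count now 2)
Step 5: +1 fires, +2 burnt (F count now 1)
Step 6: +2 fires, +1 burnt (F count now 2)
Step 7: +1 fires, +2 burnt (F count now 1)
Step 8: +1 fires, +1 burnt (F count now 1)
Step 9: +0 fires, +1 burnt (F count now 0)
Fire out after step 9
Initially T: 20, now '.': 28
Total burnt (originally-T cells now '.'): 18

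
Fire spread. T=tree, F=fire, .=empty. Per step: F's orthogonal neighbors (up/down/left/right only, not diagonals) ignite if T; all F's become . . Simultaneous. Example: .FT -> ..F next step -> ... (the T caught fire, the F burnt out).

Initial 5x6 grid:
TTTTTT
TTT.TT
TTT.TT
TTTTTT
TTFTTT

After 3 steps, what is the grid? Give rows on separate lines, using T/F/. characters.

Step 1: 3 trees catch fire, 1 burn out
  TTTTTT
  TTT.TT
  TTT.TT
  TTFTTT
  TF.FTT
Step 2: 5 trees catch fire, 3 burn out
  TTTTTT
  TTT.TT
  TTF.TT
  TF.FTT
  F...FT
Step 3: 5 trees catch fire, 5 burn out
  TTTTTT
  TTF.TT
  TF..TT
  F...FT
  .....F

TTTTTT
TTF.TT
TF..TT
F...FT
.....F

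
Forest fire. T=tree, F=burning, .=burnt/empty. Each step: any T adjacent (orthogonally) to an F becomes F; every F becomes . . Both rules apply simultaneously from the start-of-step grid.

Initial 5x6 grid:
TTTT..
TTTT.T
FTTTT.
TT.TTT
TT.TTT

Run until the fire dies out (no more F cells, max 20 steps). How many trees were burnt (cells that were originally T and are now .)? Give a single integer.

Answer: 22

Derivation:
Step 1: +3 fires, +1 burnt (F count now 3)
Step 2: +5 fires, +3 burnt (F count now 5)
Step 3: +4 fires, +5 burnt (F count now 4)
Step 4: +4 fires, +4 burnt (F count now 4)
Step 5: +3 fires, +4 burnt (F count now 3)
Step 6: +2 fires, +3 burnt (F count now 2)
Step 7: +1 fires, +2 burnt (F count now 1)
Step 8: +0 fires, +1 burnt (F count now 0)
Fire out after step 8
Initially T: 23, now '.': 29
Total burnt (originally-T cells now '.'): 22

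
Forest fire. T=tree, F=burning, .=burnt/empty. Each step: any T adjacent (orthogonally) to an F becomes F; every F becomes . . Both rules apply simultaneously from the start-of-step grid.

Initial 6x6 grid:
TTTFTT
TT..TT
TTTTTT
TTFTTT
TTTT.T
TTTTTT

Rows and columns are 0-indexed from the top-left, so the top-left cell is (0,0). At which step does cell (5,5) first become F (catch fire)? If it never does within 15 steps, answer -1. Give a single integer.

Step 1: cell (5,5)='T' (+6 fires, +2 burnt)
Step 2: cell (5,5)='T' (+10 fires, +6 burnt)
Step 3: cell (5,5)='T' (+9 fires, +10 burnt)
Step 4: cell (5,5)='T' (+5 fires, +9 burnt)
Step 5: cell (5,5)='F' (+1 fires, +5 burnt)
  -> target ignites at step 5
Step 6: cell (5,5)='.' (+0 fires, +1 burnt)
  fire out at step 6

5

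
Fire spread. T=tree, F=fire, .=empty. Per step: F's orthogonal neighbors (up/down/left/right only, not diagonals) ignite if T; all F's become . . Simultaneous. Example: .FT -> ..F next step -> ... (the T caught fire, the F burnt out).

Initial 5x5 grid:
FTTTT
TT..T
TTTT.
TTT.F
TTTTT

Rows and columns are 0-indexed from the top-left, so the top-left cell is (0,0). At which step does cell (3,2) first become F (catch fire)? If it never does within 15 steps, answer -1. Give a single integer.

Step 1: cell (3,2)='T' (+3 fires, +2 burnt)
Step 2: cell (3,2)='T' (+4 fires, +3 burnt)
Step 3: cell (3,2)='T' (+4 fires, +4 burnt)
Step 4: cell (3,2)='F' (+6 fires, +4 burnt)
  -> target ignites at step 4
Step 5: cell (3,2)='.' (+2 fires, +6 burnt)
Step 6: cell (3,2)='.' (+0 fires, +2 burnt)
  fire out at step 6

4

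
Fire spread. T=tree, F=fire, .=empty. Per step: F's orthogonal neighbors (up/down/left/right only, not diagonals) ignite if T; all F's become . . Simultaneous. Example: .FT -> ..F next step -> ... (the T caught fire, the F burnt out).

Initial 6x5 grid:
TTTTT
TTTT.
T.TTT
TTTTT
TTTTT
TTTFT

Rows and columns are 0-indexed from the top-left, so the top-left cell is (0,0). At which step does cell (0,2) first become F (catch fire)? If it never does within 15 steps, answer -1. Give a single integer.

Step 1: cell (0,2)='T' (+3 fires, +1 burnt)
Step 2: cell (0,2)='T' (+4 fires, +3 burnt)
Step 3: cell (0,2)='T' (+5 fires, +4 burnt)
Step 4: cell (0,2)='T' (+5 fires, +5 burnt)
Step 5: cell (0,2)='T' (+3 fires, +5 burnt)
Step 6: cell (0,2)='F' (+4 fires, +3 burnt)
  -> target ignites at step 6
Step 7: cell (0,2)='.' (+2 fires, +4 burnt)
Step 8: cell (0,2)='.' (+1 fires, +2 burnt)
Step 9: cell (0,2)='.' (+0 fires, +1 burnt)
  fire out at step 9

6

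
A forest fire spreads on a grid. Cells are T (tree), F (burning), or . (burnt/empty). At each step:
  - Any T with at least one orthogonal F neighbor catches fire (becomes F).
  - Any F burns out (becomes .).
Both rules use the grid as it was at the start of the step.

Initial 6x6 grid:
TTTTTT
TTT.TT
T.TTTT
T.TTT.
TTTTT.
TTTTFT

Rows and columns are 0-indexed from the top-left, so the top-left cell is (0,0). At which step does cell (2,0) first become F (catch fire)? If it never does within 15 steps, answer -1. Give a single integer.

Step 1: cell (2,0)='T' (+3 fires, +1 burnt)
Step 2: cell (2,0)='T' (+3 fires, +3 burnt)
Step 3: cell (2,0)='T' (+4 fires, +3 burnt)
Step 4: cell (2,0)='T' (+6 fires, +4 burnt)
Step 5: cell (2,0)='T' (+4 fires, +6 burnt)
Step 6: cell (2,0)='T' (+4 fires, +4 burnt)
Step 7: cell (2,0)='F' (+3 fires, +4 burnt)
  -> target ignites at step 7
Step 8: cell (2,0)='.' (+2 fires, +3 burnt)
Step 9: cell (2,0)='.' (+1 fires, +2 burnt)
Step 10: cell (2,0)='.' (+0 fires, +1 burnt)
  fire out at step 10

7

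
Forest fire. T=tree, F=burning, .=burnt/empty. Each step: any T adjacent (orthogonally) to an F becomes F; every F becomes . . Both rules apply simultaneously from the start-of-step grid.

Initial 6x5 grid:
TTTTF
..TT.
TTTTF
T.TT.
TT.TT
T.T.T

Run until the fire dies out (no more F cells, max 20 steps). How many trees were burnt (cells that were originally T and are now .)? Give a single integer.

Answer: 19

Derivation:
Step 1: +2 fires, +2 burnt (F count now 2)
Step 2: +4 fires, +2 burnt (F count now 4)
Step 3: +5 fires, +4 burnt (F count now 5)
Step 4: +3 fires, +5 burnt (F count now 3)
Step 5: +2 fires, +3 burnt (F count now 2)
Step 6: +1 fires, +2 burnt (F count now 1)
Step 7: +2 fires, +1 burnt (F count now 2)
Step 8: +0 fires, +2 burnt (F count now 0)
Fire out after step 8
Initially T: 20, now '.': 29
Total burnt (originally-T cells now '.'): 19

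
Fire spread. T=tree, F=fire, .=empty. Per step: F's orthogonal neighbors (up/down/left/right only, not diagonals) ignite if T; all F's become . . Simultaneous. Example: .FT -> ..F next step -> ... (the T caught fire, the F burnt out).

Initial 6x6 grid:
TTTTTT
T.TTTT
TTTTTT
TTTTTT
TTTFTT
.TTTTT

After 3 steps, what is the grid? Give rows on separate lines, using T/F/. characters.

Step 1: 4 trees catch fire, 1 burn out
  TTTTTT
  T.TTTT
  TTTTTT
  TTTFTT
  TTF.FT
  .TTFTT
Step 2: 7 trees catch fire, 4 burn out
  TTTTTT
  T.TTTT
  TTTFTT
  TTF.FT
  TF...F
  .TF.FT
Step 3: 8 trees catch fire, 7 burn out
  TTTTTT
  T.TFTT
  TTF.FT
  TF...F
  F.....
  .F...F

TTTTTT
T.TFTT
TTF.FT
TF...F
F.....
.F...F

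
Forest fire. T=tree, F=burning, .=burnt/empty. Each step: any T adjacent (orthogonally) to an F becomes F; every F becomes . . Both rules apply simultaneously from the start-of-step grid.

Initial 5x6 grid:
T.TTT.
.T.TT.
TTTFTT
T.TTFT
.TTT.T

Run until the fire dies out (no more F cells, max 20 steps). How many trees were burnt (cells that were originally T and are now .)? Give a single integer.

Step 1: +5 fires, +2 burnt (F count now 5)
Step 2: +7 fires, +5 burnt (F count now 7)
Step 3: +5 fires, +7 burnt (F count now 5)
Step 4: +2 fires, +5 burnt (F count now 2)
Step 5: +0 fires, +2 burnt (F count now 0)
Fire out after step 5
Initially T: 20, now '.': 29
Total burnt (originally-T cells now '.'): 19

Answer: 19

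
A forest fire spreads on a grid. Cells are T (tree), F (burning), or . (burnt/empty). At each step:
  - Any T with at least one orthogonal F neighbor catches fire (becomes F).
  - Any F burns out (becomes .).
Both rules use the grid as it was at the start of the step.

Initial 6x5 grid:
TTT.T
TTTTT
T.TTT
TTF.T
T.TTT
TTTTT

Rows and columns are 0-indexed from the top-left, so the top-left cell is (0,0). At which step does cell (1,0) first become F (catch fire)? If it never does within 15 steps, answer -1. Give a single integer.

Step 1: cell (1,0)='T' (+3 fires, +1 burnt)
Step 2: cell (1,0)='T' (+5 fires, +3 burnt)
Step 3: cell (1,0)='T' (+9 fires, +5 burnt)
Step 4: cell (1,0)='F' (+6 fires, +9 burnt)
  -> target ignites at step 4
Step 5: cell (1,0)='.' (+2 fires, +6 burnt)
Step 6: cell (1,0)='.' (+0 fires, +2 burnt)
  fire out at step 6

4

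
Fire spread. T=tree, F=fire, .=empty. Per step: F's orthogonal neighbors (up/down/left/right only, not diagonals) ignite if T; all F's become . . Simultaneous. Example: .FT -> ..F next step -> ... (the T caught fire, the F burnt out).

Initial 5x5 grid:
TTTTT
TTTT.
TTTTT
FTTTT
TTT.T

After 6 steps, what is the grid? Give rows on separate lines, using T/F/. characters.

Step 1: 3 trees catch fire, 1 burn out
  TTTTT
  TTTT.
  FTTTT
  .FTTT
  FTT.T
Step 2: 4 trees catch fire, 3 burn out
  TTTTT
  FTTT.
  .FTTT
  ..FTT
  .FT.T
Step 3: 5 trees catch fire, 4 burn out
  FTTTT
  .FTT.
  ..FTT
  ...FT
  ..F.T
Step 4: 4 trees catch fire, 5 burn out
  .FTTT
  ..FT.
  ...FT
  ....F
  ....T
Step 5: 4 trees catch fire, 4 burn out
  ..FTT
  ...F.
  ....F
  .....
  ....F
Step 6: 1 trees catch fire, 4 burn out
  ...FT
  .....
  .....
  .....
  .....

...FT
.....
.....
.....
.....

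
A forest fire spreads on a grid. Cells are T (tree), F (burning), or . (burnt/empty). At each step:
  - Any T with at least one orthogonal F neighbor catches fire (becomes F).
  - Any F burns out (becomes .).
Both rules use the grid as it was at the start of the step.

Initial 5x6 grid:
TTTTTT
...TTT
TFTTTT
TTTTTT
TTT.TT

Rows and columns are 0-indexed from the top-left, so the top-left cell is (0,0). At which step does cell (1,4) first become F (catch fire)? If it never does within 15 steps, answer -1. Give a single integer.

Step 1: cell (1,4)='T' (+3 fires, +1 burnt)
Step 2: cell (1,4)='T' (+4 fires, +3 burnt)
Step 3: cell (1,4)='T' (+5 fires, +4 burnt)
Step 4: cell (1,4)='F' (+4 fires, +5 burnt)
  -> target ignites at step 4
Step 5: cell (1,4)='.' (+5 fires, +4 burnt)
Step 6: cell (1,4)='.' (+3 fires, +5 burnt)
Step 7: cell (1,4)='.' (+1 fires, +3 burnt)
Step 8: cell (1,4)='.' (+0 fires, +1 burnt)
  fire out at step 8

4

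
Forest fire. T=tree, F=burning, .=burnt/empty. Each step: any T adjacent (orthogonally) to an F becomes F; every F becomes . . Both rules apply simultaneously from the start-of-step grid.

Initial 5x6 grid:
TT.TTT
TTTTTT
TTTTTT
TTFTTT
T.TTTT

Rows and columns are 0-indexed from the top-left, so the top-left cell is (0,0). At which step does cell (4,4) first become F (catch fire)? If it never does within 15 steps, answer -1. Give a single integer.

Step 1: cell (4,4)='T' (+4 fires, +1 burnt)
Step 2: cell (4,4)='T' (+6 fires, +4 burnt)
Step 3: cell (4,4)='F' (+7 fires, +6 burnt)
  -> target ignites at step 3
Step 4: cell (4,4)='.' (+6 fires, +7 burnt)
Step 5: cell (4,4)='.' (+3 fires, +6 burnt)
Step 6: cell (4,4)='.' (+1 fires, +3 burnt)
Step 7: cell (4,4)='.' (+0 fires, +1 burnt)
  fire out at step 7

3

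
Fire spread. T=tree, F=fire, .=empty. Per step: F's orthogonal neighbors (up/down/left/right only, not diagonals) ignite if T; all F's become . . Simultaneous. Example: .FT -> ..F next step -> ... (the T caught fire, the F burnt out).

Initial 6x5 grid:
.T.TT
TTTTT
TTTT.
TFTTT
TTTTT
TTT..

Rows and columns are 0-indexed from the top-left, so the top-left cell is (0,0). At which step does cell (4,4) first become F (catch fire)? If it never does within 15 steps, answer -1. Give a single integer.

Step 1: cell (4,4)='T' (+4 fires, +1 burnt)
Step 2: cell (4,4)='T' (+7 fires, +4 burnt)
Step 3: cell (4,4)='T' (+8 fires, +7 burnt)
Step 4: cell (4,4)='F' (+2 fires, +8 burnt)
  -> target ignites at step 4
Step 5: cell (4,4)='.' (+2 fires, +2 burnt)
Step 6: cell (4,4)='.' (+1 fires, +2 burnt)
Step 7: cell (4,4)='.' (+0 fires, +1 burnt)
  fire out at step 7

4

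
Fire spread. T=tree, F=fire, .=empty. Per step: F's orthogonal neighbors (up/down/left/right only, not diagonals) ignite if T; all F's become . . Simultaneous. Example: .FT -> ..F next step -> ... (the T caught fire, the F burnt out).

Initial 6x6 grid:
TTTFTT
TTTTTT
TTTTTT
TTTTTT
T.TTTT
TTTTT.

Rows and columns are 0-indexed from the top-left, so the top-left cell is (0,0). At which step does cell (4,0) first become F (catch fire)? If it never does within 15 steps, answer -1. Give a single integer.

Step 1: cell (4,0)='T' (+3 fires, +1 burnt)
Step 2: cell (4,0)='T' (+5 fires, +3 burnt)
Step 3: cell (4,0)='T' (+6 fires, +5 burnt)
Step 4: cell (4,0)='T' (+6 fires, +6 burnt)
Step 5: cell (4,0)='T' (+6 fires, +6 burnt)
Step 6: cell (4,0)='T' (+4 fires, +6 burnt)
Step 7: cell (4,0)='F' (+2 fires, +4 burnt)
  -> target ignites at step 7
Step 8: cell (4,0)='.' (+1 fires, +2 burnt)
Step 9: cell (4,0)='.' (+0 fires, +1 burnt)
  fire out at step 9

7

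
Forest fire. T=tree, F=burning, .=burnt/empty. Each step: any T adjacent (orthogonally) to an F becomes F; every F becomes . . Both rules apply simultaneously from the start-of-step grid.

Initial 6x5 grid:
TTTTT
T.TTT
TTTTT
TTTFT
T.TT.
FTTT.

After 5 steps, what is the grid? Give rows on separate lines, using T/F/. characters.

Step 1: 6 trees catch fire, 2 burn out
  TTTTT
  T.TTT
  TTTFT
  TTF.F
  F.TF.
  .FTT.
Step 2: 8 trees catch fire, 6 burn out
  TTTTT
  T.TFT
  TTF.F
  FF...
  ..F..
  ..FF.
Step 3: 5 trees catch fire, 8 burn out
  TTTFT
  T.F.F
  FF...
  .....
  .....
  .....
Step 4: 3 trees catch fire, 5 burn out
  TTF.F
  F....
  .....
  .....
  .....
  .....
Step 5: 2 trees catch fire, 3 burn out
  FF...
  .....
  .....
  .....
  .....
  .....

FF...
.....
.....
.....
.....
.....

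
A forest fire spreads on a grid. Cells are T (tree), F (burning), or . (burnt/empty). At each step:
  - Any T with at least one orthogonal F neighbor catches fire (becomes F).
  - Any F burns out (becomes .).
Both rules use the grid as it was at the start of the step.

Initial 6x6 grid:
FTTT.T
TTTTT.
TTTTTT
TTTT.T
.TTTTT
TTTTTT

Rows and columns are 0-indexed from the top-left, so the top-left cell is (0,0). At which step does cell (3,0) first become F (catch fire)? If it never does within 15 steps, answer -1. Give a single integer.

Step 1: cell (3,0)='T' (+2 fires, +1 burnt)
Step 2: cell (3,0)='T' (+3 fires, +2 burnt)
Step 3: cell (3,0)='F' (+4 fires, +3 burnt)
  -> target ignites at step 3
Step 4: cell (3,0)='.' (+3 fires, +4 burnt)
Step 5: cell (3,0)='.' (+4 fires, +3 burnt)
Step 6: cell (3,0)='.' (+4 fires, +4 burnt)
Step 7: cell (3,0)='.' (+4 fires, +4 burnt)
Step 8: cell (3,0)='.' (+3 fires, +4 burnt)
Step 9: cell (3,0)='.' (+2 fires, +3 burnt)
Step 10: cell (3,0)='.' (+1 fires, +2 burnt)
Step 11: cell (3,0)='.' (+0 fires, +1 burnt)
  fire out at step 11

3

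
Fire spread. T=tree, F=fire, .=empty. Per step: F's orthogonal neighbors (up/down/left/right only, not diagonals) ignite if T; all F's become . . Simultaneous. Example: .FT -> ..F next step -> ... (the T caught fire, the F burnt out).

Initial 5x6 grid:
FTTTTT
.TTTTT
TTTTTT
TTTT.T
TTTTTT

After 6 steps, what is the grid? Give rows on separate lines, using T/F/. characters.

Step 1: 1 trees catch fire, 1 burn out
  .FTTTT
  .TTTTT
  TTTTTT
  TTTT.T
  TTTTTT
Step 2: 2 trees catch fire, 1 burn out
  ..FTTT
  .FTTTT
  TTTTTT
  TTTT.T
  TTTTTT
Step 3: 3 trees catch fire, 2 burn out
  ...FTT
  ..FTTT
  TFTTTT
  TTTT.T
  TTTTTT
Step 4: 5 trees catch fire, 3 burn out
  ....FT
  ...FTT
  F.FTTT
  TFTT.T
  TTTTTT
Step 5: 6 trees catch fire, 5 burn out
  .....F
  ....FT
  ...FTT
  F.FT.T
  TFTTTT
Step 6: 5 trees catch fire, 6 burn out
  ......
  .....F
  ....FT
  ...F.T
  F.FTTT

......
.....F
....FT
...F.T
F.FTTT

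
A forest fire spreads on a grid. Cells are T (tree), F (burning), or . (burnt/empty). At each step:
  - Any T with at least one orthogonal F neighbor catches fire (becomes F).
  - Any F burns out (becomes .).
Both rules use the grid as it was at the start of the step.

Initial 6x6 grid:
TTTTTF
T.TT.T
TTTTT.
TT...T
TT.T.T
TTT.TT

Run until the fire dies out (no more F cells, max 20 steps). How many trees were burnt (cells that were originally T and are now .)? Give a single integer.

Step 1: +2 fires, +1 burnt (F count now 2)
Step 2: +1 fires, +2 burnt (F count now 1)
Step 3: +2 fires, +1 burnt (F count now 2)
Step 4: +3 fires, +2 burnt (F count now 3)
Step 5: +3 fires, +3 burnt (F count now 3)
Step 6: +2 fires, +3 burnt (F count now 2)
Step 7: +2 fires, +2 burnt (F count now 2)
Step 8: +2 fires, +2 burnt (F count now 2)
Step 9: +2 fires, +2 burnt (F count now 2)
Step 10: +2 fires, +2 burnt (F count now 2)
Step 11: +0 fires, +2 burnt (F count now 0)
Fire out after step 11
Initially T: 26, now '.': 31
Total burnt (originally-T cells now '.'): 21

Answer: 21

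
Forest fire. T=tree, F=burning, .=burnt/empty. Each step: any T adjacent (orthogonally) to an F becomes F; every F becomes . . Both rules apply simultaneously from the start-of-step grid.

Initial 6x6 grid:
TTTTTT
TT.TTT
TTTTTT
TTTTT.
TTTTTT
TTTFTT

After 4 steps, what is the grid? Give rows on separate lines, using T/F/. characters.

Step 1: 3 trees catch fire, 1 burn out
  TTTTTT
  TT.TTT
  TTTTTT
  TTTTT.
  TTTFTT
  TTF.FT
Step 2: 5 trees catch fire, 3 burn out
  TTTTTT
  TT.TTT
  TTTTTT
  TTTFT.
  TTF.FT
  TF...F
Step 3: 6 trees catch fire, 5 burn out
  TTTTTT
  TT.TTT
  TTTFTT
  TTF.F.
  TF...F
  F.....
Step 4: 5 trees catch fire, 6 burn out
  TTTTTT
  TT.FTT
  TTF.FT
  TF....
  F.....
  ......

TTTTTT
TT.FTT
TTF.FT
TF....
F.....
......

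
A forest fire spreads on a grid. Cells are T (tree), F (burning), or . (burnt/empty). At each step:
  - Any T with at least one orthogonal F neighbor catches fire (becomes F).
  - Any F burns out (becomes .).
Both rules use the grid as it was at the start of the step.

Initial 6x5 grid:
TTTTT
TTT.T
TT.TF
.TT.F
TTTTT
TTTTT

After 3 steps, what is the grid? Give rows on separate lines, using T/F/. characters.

Step 1: 3 trees catch fire, 2 burn out
  TTTTT
  TTT.F
  TT.F.
  .TT..
  TTTTF
  TTTTT
Step 2: 3 trees catch fire, 3 burn out
  TTTTF
  TTT..
  TT...
  .TT..
  TTTF.
  TTTTF
Step 3: 3 trees catch fire, 3 burn out
  TTTF.
  TTT..
  TT...
  .TT..
  TTF..
  TTTF.

TTTF.
TTT..
TT...
.TT..
TTF..
TTTF.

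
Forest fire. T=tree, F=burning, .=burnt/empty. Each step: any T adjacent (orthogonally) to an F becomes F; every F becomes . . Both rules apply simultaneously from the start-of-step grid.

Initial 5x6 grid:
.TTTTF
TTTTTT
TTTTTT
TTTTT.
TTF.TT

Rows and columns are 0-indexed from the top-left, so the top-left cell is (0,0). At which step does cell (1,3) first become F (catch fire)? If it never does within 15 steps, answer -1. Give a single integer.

Step 1: cell (1,3)='T' (+4 fires, +2 burnt)
Step 2: cell (1,3)='T' (+7 fires, +4 burnt)
Step 3: cell (1,3)='F' (+8 fires, +7 burnt)
  -> target ignites at step 3
Step 4: cell (1,3)='.' (+4 fires, +8 burnt)
Step 5: cell (1,3)='.' (+2 fires, +4 burnt)
Step 6: cell (1,3)='.' (+0 fires, +2 burnt)
  fire out at step 6

3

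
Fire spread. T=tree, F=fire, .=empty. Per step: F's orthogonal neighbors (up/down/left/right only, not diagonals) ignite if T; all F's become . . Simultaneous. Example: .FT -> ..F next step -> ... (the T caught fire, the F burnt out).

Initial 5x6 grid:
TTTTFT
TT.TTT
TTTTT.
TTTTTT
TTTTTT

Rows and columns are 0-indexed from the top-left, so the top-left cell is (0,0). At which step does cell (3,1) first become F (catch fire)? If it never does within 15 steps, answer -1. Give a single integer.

Step 1: cell (3,1)='T' (+3 fires, +1 burnt)
Step 2: cell (3,1)='T' (+4 fires, +3 burnt)
Step 3: cell (3,1)='T' (+3 fires, +4 burnt)
Step 4: cell (3,1)='T' (+6 fires, +3 burnt)
Step 5: cell (3,1)='T' (+5 fires, +6 burnt)
Step 6: cell (3,1)='F' (+3 fires, +5 burnt)
  -> target ignites at step 6
Step 7: cell (3,1)='.' (+2 fires, +3 burnt)
Step 8: cell (3,1)='.' (+1 fires, +2 burnt)
Step 9: cell (3,1)='.' (+0 fires, +1 burnt)
  fire out at step 9

6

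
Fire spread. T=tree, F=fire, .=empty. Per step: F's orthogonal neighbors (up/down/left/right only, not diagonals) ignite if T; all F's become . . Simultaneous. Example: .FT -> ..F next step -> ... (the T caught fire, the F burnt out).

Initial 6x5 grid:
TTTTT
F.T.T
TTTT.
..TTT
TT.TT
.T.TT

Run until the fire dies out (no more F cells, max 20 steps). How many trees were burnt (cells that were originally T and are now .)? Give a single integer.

Step 1: +2 fires, +1 burnt (F count now 2)
Step 2: +2 fires, +2 burnt (F count now 2)
Step 3: +2 fires, +2 burnt (F count now 2)
Step 4: +4 fires, +2 burnt (F count now 4)
Step 5: +2 fires, +4 burnt (F count now 2)
Step 6: +3 fires, +2 burnt (F count now 3)
Step 7: +2 fires, +3 burnt (F count now 2)
Step 8: +1 fires, +2 burnt (F count now 1)
Step 9: +0 fires, +1 burnt (F count now 0)
Fire out after step 9
Initially T: 21, now '.': 27
Total burnt (originally-T cells now '.'): 18

Answer: 18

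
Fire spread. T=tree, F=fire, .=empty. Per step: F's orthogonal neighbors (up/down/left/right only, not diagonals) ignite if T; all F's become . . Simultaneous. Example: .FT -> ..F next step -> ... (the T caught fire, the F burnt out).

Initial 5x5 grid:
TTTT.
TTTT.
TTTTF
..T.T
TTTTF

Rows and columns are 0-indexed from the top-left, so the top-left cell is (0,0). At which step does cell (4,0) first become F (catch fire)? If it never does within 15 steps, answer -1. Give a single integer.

Step 1: cell (4,0)='T' (+3 fires, +2 burnt)
Step 2: cell (4,0)='T' (+3 fires, +3 burnt)
Step 3: cell (4,0)='T' (+5 fires, +3 burnt)
Step 4: cell (4,0)='F' (+4 fires, +5 burnt)
  -> target ignites at step 4
Step 5: cell (4,0)='.' (+2 fires, +4 burnt)
Step 6: cell (4,0)='.' (+1 fires, +2 burnt)
Step 7: cell (4,0)='.' (+0 fires, +1 burnt)
  fire out at step 7

4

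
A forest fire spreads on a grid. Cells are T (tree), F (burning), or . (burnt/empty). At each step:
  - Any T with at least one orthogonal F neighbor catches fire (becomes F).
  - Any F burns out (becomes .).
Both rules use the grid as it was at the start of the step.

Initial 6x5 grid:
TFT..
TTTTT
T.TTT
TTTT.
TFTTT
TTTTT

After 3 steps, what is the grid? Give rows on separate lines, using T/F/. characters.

Step 1: 7 trees catch fire, 2 burn out
  F.F..
  TFTTT
  T.TTT
  TFTT.
  F.FTT
  TFTTT
Step 2: 7 trees catch fire, 7 burn out
  .....
  F.FTT
  T.TTT
  F.FT.
  ...FT
  F.FTT
Step 3: 6 trees catch fire, 7 burn out
  .....
  ...FT
  F.FTT
  ...F.
  ....F
  ...FT

.....
...FT
F.FTT
...F.
....F
...FT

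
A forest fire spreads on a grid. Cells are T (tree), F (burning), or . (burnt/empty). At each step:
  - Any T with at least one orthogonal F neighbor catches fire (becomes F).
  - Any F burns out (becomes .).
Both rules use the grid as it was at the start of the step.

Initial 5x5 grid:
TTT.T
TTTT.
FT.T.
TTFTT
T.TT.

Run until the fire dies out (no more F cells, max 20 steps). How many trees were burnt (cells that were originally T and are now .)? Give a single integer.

Answer: 16

Derivation:
Step 1: +6 fires, +2 burnt (F count now 6)
Step 2: +6 fires, +6 burnt (F count now 6)
Step 3: +3 fires, +6 burnt (F count now 3)
Step 4: +1 fires, +3 burnt (F count now 1)
Step 5: +0 fires, +1 burnt (F count now 0)
Fire out after step 5
Initially T: 17, now '.': 24
Total burnt (originally-T cells now '.'): 16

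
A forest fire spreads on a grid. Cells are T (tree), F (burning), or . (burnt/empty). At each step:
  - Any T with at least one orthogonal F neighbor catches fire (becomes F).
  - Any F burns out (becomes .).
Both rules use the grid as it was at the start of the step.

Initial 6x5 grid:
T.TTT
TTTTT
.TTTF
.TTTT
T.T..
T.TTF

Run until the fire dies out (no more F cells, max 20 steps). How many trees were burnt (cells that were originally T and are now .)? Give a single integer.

Answer: 19

Derivation:
Step 1: +4 fires, +2 burnt (F count now 4)
Step 2: +5 fires, +4 burnt (F count now 5)
Step 3: +5 fires, +5 burnt (F count now 5)
Step 4: +3 fires, +5 burnt (F count now 3)
Step 5: +1 fires, +3 burnt (F count now 1)
Step 6: +1 fires, +1 burnt (F count now 1)
Step 7: +0 fires, +1 burnt (F count now 0)
Fire out after step 7
Initially T: 21, now '.': 28
Total burnt (originally-T cells now '.'): 19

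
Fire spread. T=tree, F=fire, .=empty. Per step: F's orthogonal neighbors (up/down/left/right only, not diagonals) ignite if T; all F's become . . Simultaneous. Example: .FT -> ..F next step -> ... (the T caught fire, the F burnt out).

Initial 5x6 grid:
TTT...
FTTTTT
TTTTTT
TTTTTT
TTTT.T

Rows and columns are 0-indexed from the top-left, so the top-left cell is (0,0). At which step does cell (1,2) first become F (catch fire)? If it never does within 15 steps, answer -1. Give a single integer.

Step 1: cell (1,2)='T' (+3 fires, +1 burnt)
Step 2: cell (1,2)='F' (+4 fires, +3 burnt)
  -> target ignites at step 2
Step 3: cell (1,2)='.' (+5 fires, +4 burnt)
Step 4: cell (1,2)='.' (+4 fires, +5 burnt)
Step 5: cell (1,2)='.' (+4 fires, +4 burnt)
Step 6: cell (1,2)='.' (+3 fires, +4 burnt)
Step 7: cell (1,2)='.' (+1 fires, +3 burnt)
Step 8: cell (1,2)='.' (+1 fires, +1 burnt)
Step 9: cell (1,2)='.' (+0 fires, +1 burnt)
  fire out at step 9

2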